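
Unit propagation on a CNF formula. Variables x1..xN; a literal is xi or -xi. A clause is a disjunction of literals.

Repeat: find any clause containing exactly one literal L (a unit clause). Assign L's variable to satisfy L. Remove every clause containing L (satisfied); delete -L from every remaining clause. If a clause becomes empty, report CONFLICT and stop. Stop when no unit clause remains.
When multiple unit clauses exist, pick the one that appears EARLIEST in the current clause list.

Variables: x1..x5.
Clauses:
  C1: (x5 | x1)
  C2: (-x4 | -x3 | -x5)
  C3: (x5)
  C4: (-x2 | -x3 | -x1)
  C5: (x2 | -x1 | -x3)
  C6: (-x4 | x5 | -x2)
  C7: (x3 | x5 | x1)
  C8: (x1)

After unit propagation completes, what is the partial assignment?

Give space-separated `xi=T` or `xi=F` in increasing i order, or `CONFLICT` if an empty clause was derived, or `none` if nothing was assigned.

unit clause [5] forces x5=T; simplify:
  drop -5 from [-4, -3, -5] -> [-4, -3]
  satisfied 4 clause(s); 4 remain; assigned so far: [5]
unit clause [1] forces x1=T; simplify:
  drop -1 from [-2, -3, -1] -> [-2, -3]
  drop -1 from [2, -1, -3] -> [2, -3]
  satisfied 1 clause(s); 3 remain; assigned so far: [1, 5]

Answer: x1=T x5=T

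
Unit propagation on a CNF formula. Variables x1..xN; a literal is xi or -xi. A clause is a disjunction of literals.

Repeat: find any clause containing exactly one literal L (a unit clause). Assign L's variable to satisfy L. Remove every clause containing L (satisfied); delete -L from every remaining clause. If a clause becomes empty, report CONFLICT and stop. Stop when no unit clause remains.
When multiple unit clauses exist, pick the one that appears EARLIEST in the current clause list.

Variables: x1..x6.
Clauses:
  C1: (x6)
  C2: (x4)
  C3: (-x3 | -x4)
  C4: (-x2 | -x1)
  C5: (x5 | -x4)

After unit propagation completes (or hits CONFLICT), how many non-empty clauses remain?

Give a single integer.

unit clause [6] forces x6=T; simplify:
  satisfied 1 clause(s); 4 remain; assigned so far: [6]
unit clause [4] forces x4=T; simplify:
  drop -4 from [-3, -4] -> [-3]
  drop -4 from [5, -4] -> [5]
  satisfied 1 clause(s); 3 remain; assigned so far: [4, 6]
unit clause [-3] forces x3=F; simplify:
  satisfied 1 clause(s); 2 remain; assigned so far: [3, 4, 6]
unit clause [5] forces x5=T; simplify:
  satisfied 1 clause(s); 1 remain; assigned so far: [3, 4, 5, 6]

Answer: 1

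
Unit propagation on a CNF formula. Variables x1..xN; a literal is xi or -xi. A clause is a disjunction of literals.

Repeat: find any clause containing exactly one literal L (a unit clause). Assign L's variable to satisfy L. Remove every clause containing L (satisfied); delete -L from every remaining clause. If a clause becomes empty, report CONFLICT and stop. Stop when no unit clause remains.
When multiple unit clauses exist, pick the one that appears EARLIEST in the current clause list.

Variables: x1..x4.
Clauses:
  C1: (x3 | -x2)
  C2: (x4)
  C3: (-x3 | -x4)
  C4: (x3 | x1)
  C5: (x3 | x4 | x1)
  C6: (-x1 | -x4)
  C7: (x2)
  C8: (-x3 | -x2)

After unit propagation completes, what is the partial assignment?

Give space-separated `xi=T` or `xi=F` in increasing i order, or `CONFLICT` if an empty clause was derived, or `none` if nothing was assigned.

unit clause [4] forces x4=T; simplify:
  drop -4 from [-3, -4] -> [-3]
  drop -4 from [-1, -4] -> [-1]
  satisfied 2 clause(s); 6 remain; assigned so far: [4]
unit clause [-3] forces x3=F; simplify:
  drop 3 from [3, -2] -> [-2]
  drop 3 from [3, 1] -> [1]
  satisfied 2 clause(s); 4 remain; assigned so far: [3, 4]
unit clause [-2] forces x2=F; simplify:
  drop 2 from [2] -> [] (empty!)
  satisfied 1 clause(s); 3 remain; assigned so far: [2, 3, 4]
CONFLICT (empty clause)

Answer: CONFLICT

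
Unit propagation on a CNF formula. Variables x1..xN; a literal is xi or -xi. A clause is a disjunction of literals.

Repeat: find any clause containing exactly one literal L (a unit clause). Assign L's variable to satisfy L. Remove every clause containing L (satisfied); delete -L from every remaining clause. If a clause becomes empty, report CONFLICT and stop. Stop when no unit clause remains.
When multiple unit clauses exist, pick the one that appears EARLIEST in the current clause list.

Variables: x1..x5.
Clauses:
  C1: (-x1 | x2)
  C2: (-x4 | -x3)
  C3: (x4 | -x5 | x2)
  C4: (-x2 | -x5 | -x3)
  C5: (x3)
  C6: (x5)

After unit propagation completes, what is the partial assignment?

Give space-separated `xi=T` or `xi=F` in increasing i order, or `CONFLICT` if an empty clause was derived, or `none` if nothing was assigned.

unit clause [3] forces x3=T; simplify:
  drop -3 from [-4, -3] -> [-4]
  drop -3 from [-2, -5, -3] -> [-2, -5]
  satisfied 1 clause(s); 5 remain; assigned so far: [3]
unit clause [-4] forces x4=F; simplify:
  drop 4 from [4, -5, 2] -> [-5, 2]
  satisfied 1 clause(s); 4 remain; assigned so far: [3, 4]
unit clause [5] forces x5=T; simplify:
  drop -5 from [-5, 2] -> [2]
  drop -5 from [-2, -5] -> [-2]
  satisfied 1 clause(s); 3 remain; assigned so far: [3, 4, 5]
unit clause [2] forces x2=T; simplify:
  drop -2 from [-2] -> [] (empty!)
  satisfied 2 clause(s); 1 remain; assigned so far: [2, 3, 4, 5]
CONFLICT (empty clause)

Answer: CONFLICT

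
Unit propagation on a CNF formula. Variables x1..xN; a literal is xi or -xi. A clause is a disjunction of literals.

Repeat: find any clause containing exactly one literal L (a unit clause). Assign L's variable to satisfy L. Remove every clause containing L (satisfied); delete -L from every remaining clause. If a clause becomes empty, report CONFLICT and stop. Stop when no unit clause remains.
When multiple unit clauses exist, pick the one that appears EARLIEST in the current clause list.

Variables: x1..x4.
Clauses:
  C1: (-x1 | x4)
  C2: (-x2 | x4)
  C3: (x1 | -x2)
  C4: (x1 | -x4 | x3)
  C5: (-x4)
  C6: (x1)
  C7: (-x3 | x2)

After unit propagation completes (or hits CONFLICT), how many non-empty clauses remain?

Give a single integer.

Answer: 3

Derivation:
unit clause [-4] forces x4=F; simplify:
  drop 4 from [-1, 4] -> [-1]
  drop 4 from [-2, 4] -> [-2]
  satisfied 2 clause(s); 5 remain; assigned so far: [4]
unit clause [-1] forces x1=F; simplify:
  drop 1 from [1, -2] -> [-2]
  drop 1 from [1] -> [] (empty!)
  satisfied 1 clause(s); 4 remain; assigned so far: [1, 4]
CONFLICT (empty clause)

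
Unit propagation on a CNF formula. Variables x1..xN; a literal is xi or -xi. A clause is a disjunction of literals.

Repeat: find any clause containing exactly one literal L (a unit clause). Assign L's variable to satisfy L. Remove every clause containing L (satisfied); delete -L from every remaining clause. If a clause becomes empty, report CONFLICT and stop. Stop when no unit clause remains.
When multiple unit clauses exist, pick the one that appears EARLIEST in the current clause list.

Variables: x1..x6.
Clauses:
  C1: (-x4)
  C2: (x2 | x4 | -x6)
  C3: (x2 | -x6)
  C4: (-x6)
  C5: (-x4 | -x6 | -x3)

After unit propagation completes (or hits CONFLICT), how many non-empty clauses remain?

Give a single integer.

unit clause [-4] forces x4=F; simplify:
  drop 4 from [2, 4, -6] -> [2, -6]
  satisfied 2 clause(s); 3 remain; assigned so far: [4]
unit clause [-6] forces x6=F; simplify:
  satisfied 3 clause(s); 0 remain; assigned so far: [4, 6]

Answer: 0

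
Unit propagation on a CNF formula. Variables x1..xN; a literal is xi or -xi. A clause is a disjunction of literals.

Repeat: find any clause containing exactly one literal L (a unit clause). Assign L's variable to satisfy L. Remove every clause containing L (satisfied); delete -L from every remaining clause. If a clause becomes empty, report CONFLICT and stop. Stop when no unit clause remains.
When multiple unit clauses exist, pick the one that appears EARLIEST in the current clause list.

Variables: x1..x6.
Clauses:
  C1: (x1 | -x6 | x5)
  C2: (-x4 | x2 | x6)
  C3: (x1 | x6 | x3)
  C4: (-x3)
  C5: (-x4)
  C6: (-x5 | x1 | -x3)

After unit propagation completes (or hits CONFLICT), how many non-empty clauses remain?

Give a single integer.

unit clause [-3] forces x3=F; simplify:
  drop 3 from [1, 6, 3] -> [1, 6]
  satisfied 2 clause(s); 4 remain; assigned so far: [3]
unit clause [-4] forces x4=F; simplify:
  satisfied 2 clause(s); 2 remain; assigned so far: [3, 4]

Answer: 2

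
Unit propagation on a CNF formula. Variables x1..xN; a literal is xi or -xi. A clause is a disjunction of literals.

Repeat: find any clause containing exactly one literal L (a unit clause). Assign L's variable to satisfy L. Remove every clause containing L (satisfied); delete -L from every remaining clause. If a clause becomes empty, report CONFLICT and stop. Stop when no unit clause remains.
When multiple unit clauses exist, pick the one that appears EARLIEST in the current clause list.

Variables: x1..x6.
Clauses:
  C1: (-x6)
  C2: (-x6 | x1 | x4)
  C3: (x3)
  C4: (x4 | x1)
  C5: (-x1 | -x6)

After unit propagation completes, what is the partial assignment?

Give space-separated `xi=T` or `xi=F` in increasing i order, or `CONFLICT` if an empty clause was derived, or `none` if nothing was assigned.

Answer: x3=T x6=F

Derivation:
unit clause [-6] forces x6=F; simplify:
  satisfied 3 clause(s); 2 remain; assigned so far: [6]
unit clause [3] forces x3=T; simplify:
  satisfied 1 clause(s); 1 remain; assigned so far: [3, 6]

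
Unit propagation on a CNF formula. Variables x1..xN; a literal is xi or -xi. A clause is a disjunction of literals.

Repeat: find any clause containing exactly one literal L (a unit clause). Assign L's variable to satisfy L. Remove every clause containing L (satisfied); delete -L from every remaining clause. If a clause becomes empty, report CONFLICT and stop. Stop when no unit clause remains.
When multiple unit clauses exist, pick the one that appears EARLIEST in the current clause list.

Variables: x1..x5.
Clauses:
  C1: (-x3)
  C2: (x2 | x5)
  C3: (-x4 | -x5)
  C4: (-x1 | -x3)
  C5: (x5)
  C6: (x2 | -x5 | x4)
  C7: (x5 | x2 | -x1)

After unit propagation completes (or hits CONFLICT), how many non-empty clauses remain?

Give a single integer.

Answer: 0

Derivation:
unit clause [-3] forces x3=F; simplify:
  satisfied 2 clause(s); 5 remain; assigned so far: [3]
unit clause [5] forces x5=T; simplify:
  drop -5 from [-4, -5] -> [-4]
  drop -5 from [2, -5, 4] -> [2, 4]
  satisfied 3 clause(s); 2 remain; assigned so far: [3, 5]
unit clause [-4] forces x4=F; simplify:
  drop 4 from [2, 4] -> [2]
  satisfied 1 clause(s); 1 remain; assigned so far: [3, 4, 5]
unit clause [2] forces x2=T; simplify:
  satisfied 1 clause(s); 0 remain; assigned so far: [2, 3, 4, 5]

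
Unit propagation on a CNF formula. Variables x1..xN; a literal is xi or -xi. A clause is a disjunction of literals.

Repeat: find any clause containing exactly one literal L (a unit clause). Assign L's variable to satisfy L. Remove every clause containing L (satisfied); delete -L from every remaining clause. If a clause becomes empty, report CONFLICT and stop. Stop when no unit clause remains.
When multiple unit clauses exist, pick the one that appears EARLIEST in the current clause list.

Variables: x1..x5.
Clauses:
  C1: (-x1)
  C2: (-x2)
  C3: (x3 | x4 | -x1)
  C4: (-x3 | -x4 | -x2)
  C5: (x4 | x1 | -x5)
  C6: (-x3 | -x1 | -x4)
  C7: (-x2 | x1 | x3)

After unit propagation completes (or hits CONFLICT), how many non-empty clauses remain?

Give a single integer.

Answer: 1

Derivation:
unit clause [-1] forces x1=F; simplify:
  drop 1 from [4, 1, -5] -> [4, -5]
  drop 1 from [-2, 1, 3] -> [-2, 3]
  satisfied 3 clause(s); 4 remain; assigned so far: [1]
unit clause [-2] forces x2=F; simplify:
  satisfied 3 clause(s); 1 remain; assigned so far: [1, 2]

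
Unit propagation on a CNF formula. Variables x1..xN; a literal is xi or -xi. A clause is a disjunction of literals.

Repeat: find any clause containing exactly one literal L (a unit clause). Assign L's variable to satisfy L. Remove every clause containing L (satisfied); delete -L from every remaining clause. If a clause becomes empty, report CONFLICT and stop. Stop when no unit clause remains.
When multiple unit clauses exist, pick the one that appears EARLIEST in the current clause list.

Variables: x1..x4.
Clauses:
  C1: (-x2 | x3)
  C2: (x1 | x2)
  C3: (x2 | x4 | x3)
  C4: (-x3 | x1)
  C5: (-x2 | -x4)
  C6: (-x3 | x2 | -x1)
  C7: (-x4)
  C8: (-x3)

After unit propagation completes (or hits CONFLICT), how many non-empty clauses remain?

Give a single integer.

Answer: 1

Derivation:
unit clause [-4] forces x4=F; simplify:
  drop 4 from [2, 4, 3] -> [2, 3]
  satisfied 2 clause(s); 6 remain; assigned so far: [4]
unit clause [-3] forces x3=F; simplify:
  drop 3 from [-2, 3] -> [-2]
  drop 3 from [2, 3] -> [2]
  satisfied 3 clause(s); 3 remain; assigned so far: [3, 4]
unit clause [-2] forces x2=F; simplify:
  drop 2 from [1, 2] -> [1]
  drop 2 from [2] -> [] (empty!)
  satisfied 1 clause(s); 2 remain; assigned so far: [2, 3, 4]
CONFLICT (empty clause)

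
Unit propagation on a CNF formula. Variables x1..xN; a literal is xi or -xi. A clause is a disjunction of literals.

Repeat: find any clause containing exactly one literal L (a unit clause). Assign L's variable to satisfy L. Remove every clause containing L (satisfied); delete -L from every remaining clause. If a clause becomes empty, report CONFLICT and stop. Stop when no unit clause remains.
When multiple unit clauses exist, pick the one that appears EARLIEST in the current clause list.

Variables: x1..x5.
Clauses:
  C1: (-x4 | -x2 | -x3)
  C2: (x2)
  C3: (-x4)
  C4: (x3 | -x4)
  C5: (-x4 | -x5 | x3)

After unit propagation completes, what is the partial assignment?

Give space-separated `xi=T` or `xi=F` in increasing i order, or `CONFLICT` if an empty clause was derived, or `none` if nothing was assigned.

unit clause [2] forces x2=T; simplify:
  drop -2 from [-4, -2, -3] -> [-4, -3]
  satisfied 1 clause(s); 4 remain; assigned so far: [2]
unit clause [-4] forces x4=F; simplify:
  satisfied 4 clause(s); 0 remain; assigned so far: [2, 4]

Answer: x2=T x4=F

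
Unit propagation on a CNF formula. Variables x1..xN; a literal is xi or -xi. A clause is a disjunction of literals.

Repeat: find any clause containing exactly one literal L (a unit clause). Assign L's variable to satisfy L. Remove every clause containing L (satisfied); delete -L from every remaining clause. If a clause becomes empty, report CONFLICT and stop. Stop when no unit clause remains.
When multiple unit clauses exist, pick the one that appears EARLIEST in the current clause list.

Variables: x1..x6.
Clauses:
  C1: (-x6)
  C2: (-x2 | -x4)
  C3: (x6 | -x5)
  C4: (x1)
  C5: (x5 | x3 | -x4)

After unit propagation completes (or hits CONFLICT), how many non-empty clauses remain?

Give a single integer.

Answer: 2

Derivation:
unit clause [-6] forces x6=F; simplify:
  drop 6 from [6, -5] -> [-5]
  satisfied 1 clause(s); 4 remain; assigned so far: [6]
unit clause [-5] forces x5=F; simplify:
  drop 5 from [5, 3, -4] -> [3, -4]
  satisfied 1 clause(s); 3 remain; assigned so far: [5, 6]
unit clause [1] forces x1=T; simplify:
  satisfied 1 clause(s); 2 remain; assigned so far: [1, 5, 6]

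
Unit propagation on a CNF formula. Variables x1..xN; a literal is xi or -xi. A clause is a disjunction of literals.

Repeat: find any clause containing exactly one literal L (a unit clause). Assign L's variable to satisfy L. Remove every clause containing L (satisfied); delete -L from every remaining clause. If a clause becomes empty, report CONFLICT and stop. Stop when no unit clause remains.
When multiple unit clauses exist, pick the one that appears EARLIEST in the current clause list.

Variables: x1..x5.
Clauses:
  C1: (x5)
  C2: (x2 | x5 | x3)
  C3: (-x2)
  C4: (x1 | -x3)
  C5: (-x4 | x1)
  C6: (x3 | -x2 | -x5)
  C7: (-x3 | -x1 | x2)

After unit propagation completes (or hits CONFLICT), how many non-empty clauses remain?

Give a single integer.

unit clause [5] forces x5=T; simplify:
  drop -5 from [3, -2, -5] -> [3, -2]
  satisfied 2 clause(s); 5 remain; assigned so far: [5]
unit clause [-2] forces x2=F; simplify:
  drop 2 from [-3, -1, 2] -> [-3, -1]
  satisfied 2 clause(s); 3 remain; assigned so far: [2, 5]

Answer: 3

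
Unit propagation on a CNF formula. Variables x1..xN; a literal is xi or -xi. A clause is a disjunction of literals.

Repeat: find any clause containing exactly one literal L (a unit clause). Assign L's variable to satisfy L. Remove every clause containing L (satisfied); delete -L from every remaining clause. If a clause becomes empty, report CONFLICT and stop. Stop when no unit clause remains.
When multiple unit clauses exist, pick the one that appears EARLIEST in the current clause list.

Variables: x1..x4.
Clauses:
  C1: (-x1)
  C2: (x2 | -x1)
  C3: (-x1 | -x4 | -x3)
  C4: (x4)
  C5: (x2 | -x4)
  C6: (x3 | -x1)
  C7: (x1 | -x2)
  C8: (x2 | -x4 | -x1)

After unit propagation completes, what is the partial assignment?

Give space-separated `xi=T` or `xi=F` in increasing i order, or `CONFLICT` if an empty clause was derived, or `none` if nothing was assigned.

unit clause [-1] forces x1=F; simplify:
  drop 1 from [1, -2] -> [-2]
  satisfied 5 clause(s); 3 remain; assigned so far: [1]
unit clause [4] forces x4=T; simplify:
  drop -4 from [2, -4] -> [2]
  satisfied 1 clause(s); 2 remain; assigned so far: [1, 4]
unit clause [2] forces x2=T; simplify:
  drop -2 from [-2] -> [] (empty!)
  satisfied 1 clause(s); 1 remain; assigned so far: [1, 2, 4]
CONFLICT (empty clause)

Answer: CONFLICT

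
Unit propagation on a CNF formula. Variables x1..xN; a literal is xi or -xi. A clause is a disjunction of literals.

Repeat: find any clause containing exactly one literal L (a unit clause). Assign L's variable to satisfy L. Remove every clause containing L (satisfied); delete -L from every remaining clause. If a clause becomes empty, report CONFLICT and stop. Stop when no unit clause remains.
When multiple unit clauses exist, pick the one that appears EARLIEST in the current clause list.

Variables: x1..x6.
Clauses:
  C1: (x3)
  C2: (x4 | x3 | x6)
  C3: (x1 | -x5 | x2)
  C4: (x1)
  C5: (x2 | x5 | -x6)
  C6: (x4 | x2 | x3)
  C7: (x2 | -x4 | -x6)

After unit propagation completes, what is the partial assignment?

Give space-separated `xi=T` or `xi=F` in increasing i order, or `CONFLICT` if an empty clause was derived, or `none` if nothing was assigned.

unit clause [3] forces x3=T; simplify:
  satisfied 3 clause(s); 4 remain; assigned so far: [3]
unit clause [1] forces x1=T; simplify:
  satisfied 2 clause(s); 2 remain; assigned so far: [1, 3]

Answer: x1=T x3=T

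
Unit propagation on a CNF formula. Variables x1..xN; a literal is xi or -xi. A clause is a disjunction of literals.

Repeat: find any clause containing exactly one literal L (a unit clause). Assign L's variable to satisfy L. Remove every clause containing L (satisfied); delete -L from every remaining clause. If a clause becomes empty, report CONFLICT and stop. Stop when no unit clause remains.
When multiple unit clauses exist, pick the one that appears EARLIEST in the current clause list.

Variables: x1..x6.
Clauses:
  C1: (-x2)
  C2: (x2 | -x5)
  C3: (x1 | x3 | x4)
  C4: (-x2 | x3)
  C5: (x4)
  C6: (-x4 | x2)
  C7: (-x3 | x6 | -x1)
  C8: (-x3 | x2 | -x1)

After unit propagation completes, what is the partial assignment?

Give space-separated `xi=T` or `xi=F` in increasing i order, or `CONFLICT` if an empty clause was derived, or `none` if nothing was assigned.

unit clause [-2] forces x2=F; simplify:
  drop 2 from [2, -5] -> [-5]
  drop 2 from [-4, 2] -> [-4]
  drop 2 from [-3, 2, -1] -> [-3, -1]
  satisfied 2 clause(s); 6 remain; assigned so far: [2]
unit clause [-5] forces x5=F; simplify:
  satisfied 1 clause(s); 5 remain; assigned so far: [2, 5]
unit clause [4] forces x4=T; simplify:
  drop -4 from [-4] -> [] (empty!)
  satisfied 2 clause(s); 3 remain; assigned so far: [2, 4, 5]
CONFLICT (empty clause)

Answer: CONFLICT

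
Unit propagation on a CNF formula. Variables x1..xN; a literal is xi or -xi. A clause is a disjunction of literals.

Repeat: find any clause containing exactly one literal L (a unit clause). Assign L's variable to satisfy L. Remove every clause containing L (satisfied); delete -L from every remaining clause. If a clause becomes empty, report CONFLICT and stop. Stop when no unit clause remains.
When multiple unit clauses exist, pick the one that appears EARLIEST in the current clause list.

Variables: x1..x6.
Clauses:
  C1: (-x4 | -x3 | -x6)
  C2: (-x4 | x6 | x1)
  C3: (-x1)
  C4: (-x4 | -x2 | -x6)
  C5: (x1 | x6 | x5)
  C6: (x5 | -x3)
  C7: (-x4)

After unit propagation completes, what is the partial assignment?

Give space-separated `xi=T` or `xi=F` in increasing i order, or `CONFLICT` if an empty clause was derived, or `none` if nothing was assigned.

unit clause [-1] forces x1=F; simplify:
  drop 1 from [-4, 6, 1] -> [-4, 6]
  drop 1 from [1, 6, 5] -> [6, 5]
  satisfied 1 clause(s); 6 remain; assigned so far: [1]
unit clause [-4] forces x4=F; simplify:
  satisfied 4 clause(s); 2 remain; assigned so far: [1, 4]

Answer: x1=F x4=F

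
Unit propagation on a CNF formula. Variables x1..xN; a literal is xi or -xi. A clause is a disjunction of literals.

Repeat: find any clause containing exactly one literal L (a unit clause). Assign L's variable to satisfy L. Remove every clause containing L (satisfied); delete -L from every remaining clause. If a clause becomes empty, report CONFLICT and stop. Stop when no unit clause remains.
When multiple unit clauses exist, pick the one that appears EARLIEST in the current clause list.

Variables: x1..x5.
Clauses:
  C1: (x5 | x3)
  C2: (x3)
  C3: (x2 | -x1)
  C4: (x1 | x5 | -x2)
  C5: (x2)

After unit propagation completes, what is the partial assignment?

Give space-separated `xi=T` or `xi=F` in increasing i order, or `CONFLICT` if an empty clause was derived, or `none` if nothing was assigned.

unit clause [3] forces x3=T; simplify:
  satisfied 2 clause(s); 3 remain; assigned so far: [3]
unit clause [2] forces x2=T; simplify:
  drop -2 from [1, 5, -2] -> [1, 5]
  satisfied 2 clause(s); 1 remain; assigned so far: [2, 3]

Answer: x2=T x3=T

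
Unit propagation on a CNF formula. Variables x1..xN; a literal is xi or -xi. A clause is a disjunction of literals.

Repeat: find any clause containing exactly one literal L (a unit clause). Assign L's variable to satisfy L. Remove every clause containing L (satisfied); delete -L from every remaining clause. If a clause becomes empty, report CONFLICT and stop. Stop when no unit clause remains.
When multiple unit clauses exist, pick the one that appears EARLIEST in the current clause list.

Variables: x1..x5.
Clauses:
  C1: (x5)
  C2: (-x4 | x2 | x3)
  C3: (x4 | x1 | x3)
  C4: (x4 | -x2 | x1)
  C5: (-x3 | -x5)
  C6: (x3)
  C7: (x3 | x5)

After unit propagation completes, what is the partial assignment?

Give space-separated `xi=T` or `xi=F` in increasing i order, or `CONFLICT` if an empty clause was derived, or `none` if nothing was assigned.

Answer: CONFLICT

Derivation:
unit clause [5] forces x5=T; simplify:
  drop -5 from [-3, -5] -> [-3]
  satisfied 2 clause(s); 5 remain; assigned so far: [5]
unit clause [-3] forces x3=F; simplify:
  drop 3 from [-4, 2, 3] -> [-4, 2]
  drop 3 from [4, 1, 3] -> [4, 1]
  drop 3 from [3] -> [] (empty!)
  satisfied 1 clause(s); 4 remain; assigned so far: [3, 5]
CONFLICT (empty clause)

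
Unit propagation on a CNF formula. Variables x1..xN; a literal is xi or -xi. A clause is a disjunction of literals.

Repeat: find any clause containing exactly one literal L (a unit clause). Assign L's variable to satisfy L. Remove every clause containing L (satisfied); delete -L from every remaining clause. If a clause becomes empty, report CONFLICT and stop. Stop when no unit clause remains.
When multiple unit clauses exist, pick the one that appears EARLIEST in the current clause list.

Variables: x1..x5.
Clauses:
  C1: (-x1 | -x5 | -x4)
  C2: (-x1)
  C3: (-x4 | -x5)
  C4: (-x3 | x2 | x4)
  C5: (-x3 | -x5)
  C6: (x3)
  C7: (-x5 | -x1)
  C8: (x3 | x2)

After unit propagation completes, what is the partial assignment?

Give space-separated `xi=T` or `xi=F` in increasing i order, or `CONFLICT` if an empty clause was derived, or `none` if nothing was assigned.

Answer: x1=F x3=T x5=F

Derivation:
unit clause [-1] forces x1=F; simplify:
  satisfied 3 clause(s); 5 remain; assigned so far: [1]
unit clause [3] forces x3=T; simplify:
  drop -3 from [-3, 2, 4] -> [2, 4]
  drop -3 from [-3, -5] -> [-5]
  satisfied 2 clause(s); 3 remain; assigned so far: [1, 3]
unit clause [-5] forces x5=F; simplify:
  satisfied 2 clause(s); 1 remain; assigned so far: [1, 3, 5]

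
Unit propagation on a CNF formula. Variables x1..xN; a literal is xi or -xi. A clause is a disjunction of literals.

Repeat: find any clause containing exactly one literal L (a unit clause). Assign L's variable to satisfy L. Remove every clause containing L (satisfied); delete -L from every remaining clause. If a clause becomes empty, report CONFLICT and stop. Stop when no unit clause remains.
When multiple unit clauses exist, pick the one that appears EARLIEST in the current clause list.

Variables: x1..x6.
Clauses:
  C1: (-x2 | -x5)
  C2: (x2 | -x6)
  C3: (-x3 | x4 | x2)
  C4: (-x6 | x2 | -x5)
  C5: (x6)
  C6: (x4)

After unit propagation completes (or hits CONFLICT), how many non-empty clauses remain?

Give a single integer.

unit clause [6] forces x6=T; simplify:
  drop -6 from [2, -6] -> [2]
  drop -6 from [-6, 2, -5] -> [2, -5]
  satisfied 1 clause(s); 5 remain; assigned so far: [6]
unit clause [2] forces x2=T; simplify:
  drop -2 from [-2, -5] -> [-5]
  satisfied 3 clause(s); 2 remain; assigned so far: [2, 6]
unit clause [-5] forces x5=F; simplify:
  satisfied 1 clause(s); 1 remain; assigned so far: [2, 5, 6]
unit clause [4] forces x4=T; simplify:
  satisfied 1 clause(s); 0 remain; assigned so far: [2, 4, 5, 6]

Answer: 0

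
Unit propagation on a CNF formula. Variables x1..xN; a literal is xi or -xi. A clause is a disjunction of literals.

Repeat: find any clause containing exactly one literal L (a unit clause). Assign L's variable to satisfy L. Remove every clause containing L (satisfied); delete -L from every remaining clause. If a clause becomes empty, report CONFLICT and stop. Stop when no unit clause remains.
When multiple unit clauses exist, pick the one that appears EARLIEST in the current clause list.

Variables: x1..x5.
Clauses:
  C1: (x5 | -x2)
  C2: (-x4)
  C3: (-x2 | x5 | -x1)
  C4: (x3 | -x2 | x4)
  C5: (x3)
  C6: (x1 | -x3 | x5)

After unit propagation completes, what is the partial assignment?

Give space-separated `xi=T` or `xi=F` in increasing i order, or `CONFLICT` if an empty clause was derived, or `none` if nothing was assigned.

Answer: x3=T x4=F

Derivation:
unit clause [-4] forces x4=F; simplify:
  drop 4 from [3, -2, 4] -> [3, -2]
  satisfied 1 clause(s); 5 remain; assigned so far: [4]
unit clause [3] forces x3=T; simplify:
  drop -3 from [1, -3, 5] -> [1, 5]
  satisfied 2 clause(s); 3 remain; assigned so far: [3, 4]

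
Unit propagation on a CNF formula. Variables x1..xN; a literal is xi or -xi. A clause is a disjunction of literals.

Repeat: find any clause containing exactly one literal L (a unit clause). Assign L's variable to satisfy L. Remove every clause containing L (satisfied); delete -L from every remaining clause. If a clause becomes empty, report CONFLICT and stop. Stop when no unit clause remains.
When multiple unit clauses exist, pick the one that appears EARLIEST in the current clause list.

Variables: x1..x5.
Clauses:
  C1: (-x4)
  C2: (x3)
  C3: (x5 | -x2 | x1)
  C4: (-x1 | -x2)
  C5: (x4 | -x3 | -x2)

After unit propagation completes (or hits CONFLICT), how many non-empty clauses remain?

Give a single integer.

Answer: 0

Derivation:
unit clause [-4] forces x4=F; simplify:
  drop 4 from [4, -3, -2] -> [-3, -2]
  satisfied 1 clause(s); 4 remain; assigned so far: [4]
unit clause [3] forces x3=T; simplify:
  drop -3 from [-3, -2] -> [-2]
  satisfied 1 clause(s); 3 remain; assigned so far: [3, 4]
unit clause [-2] forces x2=F; simplify:
  satisfied 3 clause(s); 0 remain; assigned so far: [2, 3, 4]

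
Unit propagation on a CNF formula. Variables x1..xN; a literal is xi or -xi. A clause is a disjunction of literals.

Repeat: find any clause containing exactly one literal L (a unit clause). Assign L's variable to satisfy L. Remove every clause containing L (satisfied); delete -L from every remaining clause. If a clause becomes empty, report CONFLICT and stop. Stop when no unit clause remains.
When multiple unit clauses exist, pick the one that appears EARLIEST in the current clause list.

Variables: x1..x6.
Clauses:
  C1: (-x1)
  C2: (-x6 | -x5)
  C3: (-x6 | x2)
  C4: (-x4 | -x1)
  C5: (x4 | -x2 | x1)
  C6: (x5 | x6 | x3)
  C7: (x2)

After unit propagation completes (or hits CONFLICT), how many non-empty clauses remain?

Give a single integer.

unit clause [-1] forces x1=F; simplify:
  drop 1 from [4, -2, 1] -> [4, -2]
  satisfied 2 clause(s); 5 remain; assigned so far: [1]
unit clause [2] forces x2=T; simplify:
  drop -2 from [4, -2] -> [4]
  satisfied 2 clause(s); 3 remain; assigned so far: [1, 2]
unit clause [4] forces x4=T; simplify:
  satisfied 1 clause(s); 2 remain; assigned so far: [1, 2, 4]

Answer: 2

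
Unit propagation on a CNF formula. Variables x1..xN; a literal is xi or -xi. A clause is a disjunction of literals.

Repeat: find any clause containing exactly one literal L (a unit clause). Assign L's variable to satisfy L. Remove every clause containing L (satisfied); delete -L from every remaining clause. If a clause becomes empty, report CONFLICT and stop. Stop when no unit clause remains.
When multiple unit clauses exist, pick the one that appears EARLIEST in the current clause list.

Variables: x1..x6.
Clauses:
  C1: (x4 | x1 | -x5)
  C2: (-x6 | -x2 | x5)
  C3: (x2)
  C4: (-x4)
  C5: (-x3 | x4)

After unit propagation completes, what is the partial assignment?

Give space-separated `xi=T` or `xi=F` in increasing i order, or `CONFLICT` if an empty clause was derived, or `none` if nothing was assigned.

Answer: x2=T x3=F x4=F

Derivation:
unit clause [2] forces x2=T; simplify:
  drop -2 from [-6, -2, 5] -> [-6, 5]
  satisfied 1 clause(s); 4 remain; assigned so far: [2]
unit clause [-4] forces x4=F; simplify:
  drop 4 from [4, 1, -5] -> [1, -5]
  drop 4 from [-3, 4] -> [-3]
  satisfied 1 clause(s); 3 remain; assigned so far: [2, 4]
unit clause [-3] forces x3=F; simplify:
  satisfied 1 clause(s); 2 remain; assigned so far: [2, 3, 4]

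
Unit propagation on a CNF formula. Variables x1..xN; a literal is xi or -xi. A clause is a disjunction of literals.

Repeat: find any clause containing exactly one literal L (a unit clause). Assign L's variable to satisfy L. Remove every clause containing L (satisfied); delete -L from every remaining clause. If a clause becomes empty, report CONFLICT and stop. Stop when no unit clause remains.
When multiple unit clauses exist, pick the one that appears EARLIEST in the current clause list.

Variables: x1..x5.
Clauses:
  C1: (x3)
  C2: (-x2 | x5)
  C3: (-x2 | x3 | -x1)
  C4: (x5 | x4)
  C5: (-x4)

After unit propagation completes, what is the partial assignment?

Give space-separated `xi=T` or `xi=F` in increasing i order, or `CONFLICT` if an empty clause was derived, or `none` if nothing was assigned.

Answer: x3=T x4=F x5=T

Derivation:
unit clause [3] forces x3=T; simplify:
  satisfied 2 clause(s); 3 remain; assigned so far: [3]
unit clause [-4] forces x4=F; simplify:
  drop 4 from [5, 4] -> [5]
  satisfied 1 clause(s); 2 remain; assigned so far: [3, 4]
unit clause [5] forces x5=T; simplify:
  satisfied 2 clause(s); 0 remain; assigned so far: [3, 4, 5]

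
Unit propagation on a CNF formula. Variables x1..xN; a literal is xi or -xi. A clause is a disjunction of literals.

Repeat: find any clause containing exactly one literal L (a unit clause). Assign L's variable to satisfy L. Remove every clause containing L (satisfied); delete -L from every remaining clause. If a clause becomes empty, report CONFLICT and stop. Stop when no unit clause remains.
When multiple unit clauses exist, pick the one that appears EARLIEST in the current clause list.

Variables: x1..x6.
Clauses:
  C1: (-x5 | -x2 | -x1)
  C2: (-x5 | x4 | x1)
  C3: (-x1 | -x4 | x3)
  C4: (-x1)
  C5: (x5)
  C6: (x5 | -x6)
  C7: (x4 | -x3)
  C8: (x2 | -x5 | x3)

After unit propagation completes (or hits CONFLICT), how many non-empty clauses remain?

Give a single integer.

Answer: 1

Derivation:
unit clause [-1] forces x1=F; simplify:
  drop 1 from [-5, 4, 1] -> [-5, 4]
  satisfied 3 clause(s); 5 remain; assigned so far: [1]
unit clause [5] forces x5=T; simplify:
  drop -5 from [-5, 4] -> [4]
  drop -5 from [2, -5, 3] -> [2, 3]
  satisfied 2 clause(s); 3 remain; assigned so far: [1, 5]
unit clause [4] forces x4=T; simplify:
  satisfied 2 clause(s); 1 remain; assigned so far: [1, 4, 5]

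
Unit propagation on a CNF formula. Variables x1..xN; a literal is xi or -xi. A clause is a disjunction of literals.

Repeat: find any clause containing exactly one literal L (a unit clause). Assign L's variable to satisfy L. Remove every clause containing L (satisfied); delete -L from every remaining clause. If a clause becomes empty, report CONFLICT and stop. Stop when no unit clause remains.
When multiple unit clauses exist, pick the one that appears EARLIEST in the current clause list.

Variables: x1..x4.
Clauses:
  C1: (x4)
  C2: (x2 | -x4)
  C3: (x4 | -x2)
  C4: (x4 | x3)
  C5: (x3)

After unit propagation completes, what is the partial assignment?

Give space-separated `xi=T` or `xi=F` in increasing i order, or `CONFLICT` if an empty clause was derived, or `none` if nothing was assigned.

unit clause [4] forces x4=T; simplify:
  drop -4 from [2, -4] -> [2]
  satisfied 3 clause(s); 2 remain; assigned so far: [4]
unit clause [2] forces x2=T; simplify:
  satisfied 1 clause(s); 1 remain; assigned so far: [2, 4]
unit clause [3] forces x3=T; simplify:
  satisfied 1 clause(s); 0 remain; assigned so far: [2, 3, 4]

Answer: x2=T x3=T x4=T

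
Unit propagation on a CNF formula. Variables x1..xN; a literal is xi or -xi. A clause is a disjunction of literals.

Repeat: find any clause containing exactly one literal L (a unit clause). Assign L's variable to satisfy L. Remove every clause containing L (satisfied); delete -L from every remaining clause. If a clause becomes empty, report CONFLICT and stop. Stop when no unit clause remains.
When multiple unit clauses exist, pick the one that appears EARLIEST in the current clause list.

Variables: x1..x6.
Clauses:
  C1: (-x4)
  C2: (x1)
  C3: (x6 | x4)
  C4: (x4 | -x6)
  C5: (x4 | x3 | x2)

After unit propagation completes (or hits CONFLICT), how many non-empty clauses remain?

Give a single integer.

Answer: 1

Derivation:
unit clause [-4] forces x4=F; simplify:
  drop 4 from [6, 4] -> [6]
  drop 4 from [4, -6] -> [-6]
  drop 4 from [4, 3, 2] -> [3, 2]
  satisfied 1 clause(s); 4 remain; assigned so far: [4]
unit clause [1] forces x1=T; simplify:
  satisfied 1 clause(s); 3 remain; assigned so far: [1, 4]
unit clause [6] forces x6=T; simplify:
  drop -6 from [-6] -> [] (empty!)
  satisfied 1 clause(s); 2 remain; assigned so far: [1, 4, 6]
CONFLICT (empty clause)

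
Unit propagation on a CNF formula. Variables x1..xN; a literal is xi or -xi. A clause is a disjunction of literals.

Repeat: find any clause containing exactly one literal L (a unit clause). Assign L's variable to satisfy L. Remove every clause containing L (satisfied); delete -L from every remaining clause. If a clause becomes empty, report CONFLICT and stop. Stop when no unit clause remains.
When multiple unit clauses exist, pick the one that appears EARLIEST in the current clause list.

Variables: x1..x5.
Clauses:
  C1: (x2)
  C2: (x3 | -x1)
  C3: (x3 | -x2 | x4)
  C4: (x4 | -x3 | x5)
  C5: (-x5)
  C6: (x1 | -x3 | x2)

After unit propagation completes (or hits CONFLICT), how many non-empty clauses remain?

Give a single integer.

Answer: 3

Derivation:
unit clause [2] forces x2=T; simplify:
  drop -2 from [3, -2, 4] -> [3, 4]
  satisfied 2 clause(s); 4 remain; assigned so far: [2]
unit clause [-5] forces x5=F; simplify:
  drop 5 from [4, -3, 5] -> [4, -3]
  satisfied 1 clause(s); 3 remain; assigned so far: [2, 5]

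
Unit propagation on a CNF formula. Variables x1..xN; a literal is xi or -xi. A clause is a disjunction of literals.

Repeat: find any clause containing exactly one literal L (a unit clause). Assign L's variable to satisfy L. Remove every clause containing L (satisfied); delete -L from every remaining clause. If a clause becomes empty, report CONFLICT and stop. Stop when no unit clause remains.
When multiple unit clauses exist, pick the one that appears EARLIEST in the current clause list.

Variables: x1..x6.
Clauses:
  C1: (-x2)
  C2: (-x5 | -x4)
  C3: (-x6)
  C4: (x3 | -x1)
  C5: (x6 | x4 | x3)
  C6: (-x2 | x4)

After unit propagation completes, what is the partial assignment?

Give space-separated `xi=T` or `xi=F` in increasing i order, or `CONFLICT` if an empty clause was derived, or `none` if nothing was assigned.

Answer: x2=F x6=F

Derivation:
unit clause [-2] forces x2=F; simplify:
  satisfied 2 clause(s); 4 remain; assigned so far: [2]
unit clause [-6] forces x6=F; simplify:
  drop 6 from [6, 4, 3] -> [4, 3]
  satisfied 1 clause(s); 3 remain; assigned so far: [2, 6]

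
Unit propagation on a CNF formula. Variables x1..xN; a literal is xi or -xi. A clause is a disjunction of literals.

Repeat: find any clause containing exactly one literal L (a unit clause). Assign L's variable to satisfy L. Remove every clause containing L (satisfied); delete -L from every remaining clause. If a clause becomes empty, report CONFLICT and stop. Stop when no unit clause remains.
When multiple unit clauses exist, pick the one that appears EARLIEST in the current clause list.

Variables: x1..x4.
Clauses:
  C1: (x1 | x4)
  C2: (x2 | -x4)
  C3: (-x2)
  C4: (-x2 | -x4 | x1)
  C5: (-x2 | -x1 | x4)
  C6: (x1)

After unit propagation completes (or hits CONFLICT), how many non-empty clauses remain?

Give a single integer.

Answer: 0

Derivation:
unit clause [-2] forces x2=F; simplify:
  drop 2 from [2, -4] -> [-4]
  satisfied 3 clause(s); 3 remain; assigned so far: [2]
unit clause [-4] forces x4=F; simplify:
  drop 4 from [1, 4] -> [1]
  satisfied 1 clause(s); 2 remain; assigned so far: [2, 4]
unit clause [1] forces x1=T; simplify:
  satisfied 2 clause(s); 0 remain; assigned so far: [1, 2, 4]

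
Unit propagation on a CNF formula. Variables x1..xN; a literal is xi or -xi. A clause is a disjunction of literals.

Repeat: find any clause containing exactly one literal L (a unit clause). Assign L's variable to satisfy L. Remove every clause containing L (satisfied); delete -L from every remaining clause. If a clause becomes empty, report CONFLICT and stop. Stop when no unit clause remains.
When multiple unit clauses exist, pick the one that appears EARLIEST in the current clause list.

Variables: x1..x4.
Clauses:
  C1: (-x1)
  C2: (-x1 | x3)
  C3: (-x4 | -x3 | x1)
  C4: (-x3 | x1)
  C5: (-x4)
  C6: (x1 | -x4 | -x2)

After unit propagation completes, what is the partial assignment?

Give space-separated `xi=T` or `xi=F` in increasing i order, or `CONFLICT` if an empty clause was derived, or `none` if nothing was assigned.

Answer: x1=F x3=F x4=F

Derivation:
unit clause [-1] forces x1=F; simplify:
  drop 1 from [-4, -3, 1] -> [-4, -3]
  drop 1 from [-3, 1] -> [-3]
  drop 1 from [1, -4, -2] -> [-4, -2]
  satisfied 2 clause(s); 4 remain; assigned so far: [1]
unit clause [-3] forces x3=F; simplify:
  satisfied 2 clause(s); 2 remain; assigned so far: [1, 3]
unit clause [-4] forces x4=F; simplify:
  satisfied 2 clause(s); 0 remain; assigned so far: [1, 3, 4]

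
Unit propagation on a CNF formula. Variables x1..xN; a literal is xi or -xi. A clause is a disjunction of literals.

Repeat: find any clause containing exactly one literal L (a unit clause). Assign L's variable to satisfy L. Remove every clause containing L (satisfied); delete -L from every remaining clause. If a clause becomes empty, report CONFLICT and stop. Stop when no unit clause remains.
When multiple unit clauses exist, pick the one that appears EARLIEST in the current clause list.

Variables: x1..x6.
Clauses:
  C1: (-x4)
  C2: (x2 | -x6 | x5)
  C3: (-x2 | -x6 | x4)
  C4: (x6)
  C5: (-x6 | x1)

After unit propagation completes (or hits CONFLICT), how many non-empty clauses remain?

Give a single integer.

unit clause [-4] forces x4=F; simplify:
  drop 4 from [-2, -6, 4] -> [-2, -6]
  satisfied 1 clause(s); 4 remain; assigned so far: [4]
unit clause [6] forces x6=T; simplify:
  drop -6 from [2, -6, 5] -> [2, 5]
  drop -6 from [-2, -6] -> [-2]
  drop -6 from [-6, 1] -> [1]
  satisfied 1 clause(s); 3 remain; assigned so far: [4, 6]
unit clause [-2] forces x2=F; simplify:
  drop 2 from [2, 5] -> [5]
  satisfied 1 clause(s); 2 remain; assigned so far: [2, 4, 6]
unit clause [5] forces x5=T; simplify:
  satisfied 1 clause(s); 1 remain; assigned so far: [2, 4, 5, 6]
unit clause [1] forces x1=T; simplify:
  satisfied 1 clause(s); 0 remain; assigned so far: [1, 2, 4, 5, 6]

Answer: 0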